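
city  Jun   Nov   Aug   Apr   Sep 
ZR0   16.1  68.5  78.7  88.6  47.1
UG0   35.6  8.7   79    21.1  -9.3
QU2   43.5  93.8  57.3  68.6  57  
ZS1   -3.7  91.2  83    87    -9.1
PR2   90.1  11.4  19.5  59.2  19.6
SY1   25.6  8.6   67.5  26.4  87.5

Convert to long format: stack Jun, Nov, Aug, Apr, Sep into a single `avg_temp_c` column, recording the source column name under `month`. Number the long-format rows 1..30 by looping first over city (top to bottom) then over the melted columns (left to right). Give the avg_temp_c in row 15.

57

30 rows total (6 × 5). Row 15: index ⌊(15-1)/5⌋ = 2 into city → QU2; (15-1) mod 5 = 4 into the melted columns → Sep.
So row 15 is (QU2, Sep, 57); avg_temp_c = 57.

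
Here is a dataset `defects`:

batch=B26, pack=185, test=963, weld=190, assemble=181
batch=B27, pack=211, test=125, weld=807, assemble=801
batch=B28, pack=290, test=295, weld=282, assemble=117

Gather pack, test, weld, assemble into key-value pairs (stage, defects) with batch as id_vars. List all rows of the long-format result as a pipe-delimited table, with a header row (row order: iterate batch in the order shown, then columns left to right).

Each (batch, column) pair becomes one row: 3 × 4 = 12 rows.
For example, (B26, pack) → defects=185.

| batch | stage | defects |
| B26 | pack | 185 |
| B26 | test | 963 |
| B26 | weld | 190 |
| B26 | assemble | 181 |
| B27 | pack | 211 |
| B27 | test | 125 |
| B27 | weld | 807 |
| B27 | assemble | 801 |
| B28 | pack | 290 |
| B28 | test | 295 |
| B28 | weld | 282 |
| B28 | assemble | 117 |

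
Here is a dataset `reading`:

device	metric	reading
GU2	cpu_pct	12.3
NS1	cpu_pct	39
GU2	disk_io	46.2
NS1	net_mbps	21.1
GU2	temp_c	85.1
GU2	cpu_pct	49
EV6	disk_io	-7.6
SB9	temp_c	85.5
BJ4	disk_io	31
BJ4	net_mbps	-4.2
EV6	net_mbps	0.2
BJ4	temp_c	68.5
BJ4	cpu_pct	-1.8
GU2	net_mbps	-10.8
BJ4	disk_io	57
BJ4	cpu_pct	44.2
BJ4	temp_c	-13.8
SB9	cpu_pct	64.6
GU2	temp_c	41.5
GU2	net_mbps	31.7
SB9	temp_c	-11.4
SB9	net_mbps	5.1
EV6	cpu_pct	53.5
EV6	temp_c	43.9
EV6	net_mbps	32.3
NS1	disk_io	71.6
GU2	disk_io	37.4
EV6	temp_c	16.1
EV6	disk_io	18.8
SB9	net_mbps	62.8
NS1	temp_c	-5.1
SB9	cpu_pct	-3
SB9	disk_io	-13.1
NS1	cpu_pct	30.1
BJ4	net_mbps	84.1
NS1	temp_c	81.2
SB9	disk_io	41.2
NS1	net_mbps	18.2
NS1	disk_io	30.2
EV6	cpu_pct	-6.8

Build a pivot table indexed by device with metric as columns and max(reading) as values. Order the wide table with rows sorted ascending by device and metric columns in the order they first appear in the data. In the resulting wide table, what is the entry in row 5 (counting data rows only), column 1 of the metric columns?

With rows sorted ascending by device, row 5 is device=SB9. metric columns in first-appearance order: cpu_pct, disk_io, net_mbps, temp_c; column 1 is cpu_pct.
Long rows with device=SB9, metric=cpu_pct: max(64.6, -3) = 64.6.

64.6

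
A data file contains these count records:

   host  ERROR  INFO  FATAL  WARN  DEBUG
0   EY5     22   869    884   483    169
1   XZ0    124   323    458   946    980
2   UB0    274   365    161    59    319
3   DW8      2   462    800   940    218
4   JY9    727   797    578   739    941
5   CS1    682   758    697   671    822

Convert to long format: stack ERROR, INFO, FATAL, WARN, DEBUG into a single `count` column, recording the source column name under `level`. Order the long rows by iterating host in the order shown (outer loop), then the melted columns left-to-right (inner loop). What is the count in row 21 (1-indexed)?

30 rows total (6 × 5). Row 21: index ⌊(21-1)/5⌋ = 4 into host → JY9; (21-1) mod 5 = 0 into the melted columns → ERROR.
So row 21 is (JY9, ERROR, 727); count = 727.

727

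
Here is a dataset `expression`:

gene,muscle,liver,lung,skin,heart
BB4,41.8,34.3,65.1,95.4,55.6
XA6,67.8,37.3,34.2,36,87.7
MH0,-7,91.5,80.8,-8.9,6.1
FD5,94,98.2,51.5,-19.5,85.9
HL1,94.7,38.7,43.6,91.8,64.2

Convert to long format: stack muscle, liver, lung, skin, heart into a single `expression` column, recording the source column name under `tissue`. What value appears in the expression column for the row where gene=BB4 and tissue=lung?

Unpivoting turns each (gene, wide-column) pair into one long row.
The wide cell at row BB4, column lung holds 65.1, so the long row (BB4, lung) has expression=65.1.

65.1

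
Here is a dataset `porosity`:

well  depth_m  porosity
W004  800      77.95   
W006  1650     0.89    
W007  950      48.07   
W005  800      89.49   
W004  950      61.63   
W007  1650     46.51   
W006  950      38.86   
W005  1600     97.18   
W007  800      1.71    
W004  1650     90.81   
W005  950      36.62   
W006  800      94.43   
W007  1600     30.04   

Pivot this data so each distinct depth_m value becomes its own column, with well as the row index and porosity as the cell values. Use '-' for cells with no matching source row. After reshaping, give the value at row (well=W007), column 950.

48.07

The long row with well=W007, depth_m=950 has porosity=48.07.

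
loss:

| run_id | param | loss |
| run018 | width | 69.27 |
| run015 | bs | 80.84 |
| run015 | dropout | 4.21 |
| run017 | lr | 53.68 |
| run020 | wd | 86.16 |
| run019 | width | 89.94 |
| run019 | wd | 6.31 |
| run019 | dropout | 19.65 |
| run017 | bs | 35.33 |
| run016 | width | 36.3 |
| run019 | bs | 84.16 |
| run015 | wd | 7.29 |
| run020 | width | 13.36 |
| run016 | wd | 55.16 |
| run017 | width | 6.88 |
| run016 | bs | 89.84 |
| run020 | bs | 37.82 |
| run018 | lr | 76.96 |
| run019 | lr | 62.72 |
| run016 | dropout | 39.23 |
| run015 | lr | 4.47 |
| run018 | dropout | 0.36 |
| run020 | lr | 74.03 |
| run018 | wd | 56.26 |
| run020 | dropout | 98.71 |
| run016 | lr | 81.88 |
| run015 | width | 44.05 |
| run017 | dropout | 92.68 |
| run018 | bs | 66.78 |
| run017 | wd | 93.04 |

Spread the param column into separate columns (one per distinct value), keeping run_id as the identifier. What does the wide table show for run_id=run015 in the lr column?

4.47

Wide layout: rows indexed by run_id, columns are the 5 distinct param values (width, bs, dropout, lr, wd).
Cell (run_id=run015, param=lr) draws from the long row where run_id=run015 and param=lr, which has loss=4.47.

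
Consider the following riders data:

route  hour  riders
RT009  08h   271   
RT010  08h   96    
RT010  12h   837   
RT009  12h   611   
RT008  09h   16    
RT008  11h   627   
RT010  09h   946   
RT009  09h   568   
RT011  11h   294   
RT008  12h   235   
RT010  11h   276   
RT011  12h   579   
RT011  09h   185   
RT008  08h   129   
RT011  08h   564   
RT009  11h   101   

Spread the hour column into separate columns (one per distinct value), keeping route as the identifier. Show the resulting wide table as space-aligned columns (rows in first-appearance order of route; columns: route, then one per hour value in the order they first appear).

route  08h  12h  09h  11h
RT009  271  611  568  101
RT010  96   837  946  276
RT008  129  235  16   627
RT011  564  579  185  294

Columns: route plus the 4 distinct hour values (08h, 12h, 09h, 11h).
For example, row RT009 column 08h takes riders=271 from the long row (RT009, 08h).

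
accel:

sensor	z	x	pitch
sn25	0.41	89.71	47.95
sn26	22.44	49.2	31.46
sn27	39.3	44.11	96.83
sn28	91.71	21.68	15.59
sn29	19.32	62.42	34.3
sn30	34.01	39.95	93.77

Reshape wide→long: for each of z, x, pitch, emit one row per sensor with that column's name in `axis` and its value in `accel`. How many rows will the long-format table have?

6 sensor values × 3 melted columns = 18 rows.

18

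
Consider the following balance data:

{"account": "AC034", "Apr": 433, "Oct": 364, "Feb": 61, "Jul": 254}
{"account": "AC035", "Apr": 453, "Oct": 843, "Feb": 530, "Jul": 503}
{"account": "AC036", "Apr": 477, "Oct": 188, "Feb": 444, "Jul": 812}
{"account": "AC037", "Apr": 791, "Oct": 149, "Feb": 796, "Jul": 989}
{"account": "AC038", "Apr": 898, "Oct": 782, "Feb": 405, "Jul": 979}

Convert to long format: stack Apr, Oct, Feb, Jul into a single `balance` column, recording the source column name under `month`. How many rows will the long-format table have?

20

5 account values × 4 melted columns = 20 rows.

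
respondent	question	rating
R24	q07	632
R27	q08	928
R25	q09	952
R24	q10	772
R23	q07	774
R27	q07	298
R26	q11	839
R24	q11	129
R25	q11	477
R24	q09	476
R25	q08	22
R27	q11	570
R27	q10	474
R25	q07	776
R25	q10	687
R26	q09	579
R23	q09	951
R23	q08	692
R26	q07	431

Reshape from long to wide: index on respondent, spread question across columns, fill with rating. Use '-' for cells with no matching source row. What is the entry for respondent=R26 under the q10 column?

-

No long-format row has respondent=R26 and question=q10, so the cell is -.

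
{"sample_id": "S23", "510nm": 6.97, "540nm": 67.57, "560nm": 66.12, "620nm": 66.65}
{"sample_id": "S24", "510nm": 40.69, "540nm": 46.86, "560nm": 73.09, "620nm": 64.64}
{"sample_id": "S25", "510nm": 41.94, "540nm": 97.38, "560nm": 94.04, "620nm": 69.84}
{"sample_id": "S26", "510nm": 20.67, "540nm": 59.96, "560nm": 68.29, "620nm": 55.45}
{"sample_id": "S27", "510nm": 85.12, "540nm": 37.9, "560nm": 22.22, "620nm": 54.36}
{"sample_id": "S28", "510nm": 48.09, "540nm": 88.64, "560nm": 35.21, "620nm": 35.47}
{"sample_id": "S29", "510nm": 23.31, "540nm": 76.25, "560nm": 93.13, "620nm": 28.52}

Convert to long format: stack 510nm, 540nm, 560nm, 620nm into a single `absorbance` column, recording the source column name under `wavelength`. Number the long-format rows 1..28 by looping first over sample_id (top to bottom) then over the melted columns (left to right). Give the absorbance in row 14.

28 rows total (7 × 4). Row 14: index ⌊(14-1)/4⌋ = 3 into sample_id → S26; (14-1) mod 4 = 1 into the melted columns → 540nm.
So row 14 is (S26, 540nm, 59.96); absorbance = 59.96.

59.96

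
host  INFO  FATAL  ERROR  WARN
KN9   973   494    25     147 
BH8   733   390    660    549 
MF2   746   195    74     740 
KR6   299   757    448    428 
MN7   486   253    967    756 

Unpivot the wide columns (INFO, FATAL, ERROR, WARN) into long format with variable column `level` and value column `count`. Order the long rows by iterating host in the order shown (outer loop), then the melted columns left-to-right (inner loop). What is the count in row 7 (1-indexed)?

20 rows total (5 × 4). Row 7: index ⌊(7-1)/4⌋ = 1 into host → BH8; (7-1) mod 4 = 2 into the melted columns → ERROR.
So row 7 is (BH8, ERROR, 660); count = 660.

660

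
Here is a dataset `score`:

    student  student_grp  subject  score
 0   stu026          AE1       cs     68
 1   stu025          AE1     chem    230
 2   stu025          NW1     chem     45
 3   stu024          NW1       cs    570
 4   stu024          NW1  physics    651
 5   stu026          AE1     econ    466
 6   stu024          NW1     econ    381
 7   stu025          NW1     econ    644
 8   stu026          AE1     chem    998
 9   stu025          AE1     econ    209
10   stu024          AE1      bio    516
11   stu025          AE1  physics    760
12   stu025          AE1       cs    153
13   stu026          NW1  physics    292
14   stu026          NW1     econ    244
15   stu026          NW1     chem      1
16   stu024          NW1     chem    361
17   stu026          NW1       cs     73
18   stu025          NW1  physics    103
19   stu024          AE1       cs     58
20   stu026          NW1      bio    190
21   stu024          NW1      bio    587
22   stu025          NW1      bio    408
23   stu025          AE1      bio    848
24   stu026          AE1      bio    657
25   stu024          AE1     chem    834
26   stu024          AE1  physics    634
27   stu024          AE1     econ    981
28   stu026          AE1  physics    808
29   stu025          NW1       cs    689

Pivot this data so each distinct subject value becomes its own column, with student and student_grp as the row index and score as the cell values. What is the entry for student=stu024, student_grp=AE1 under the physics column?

634

Wide layout: rows indexed by student and student_grp, columns are the 5 distinct subject values (cs, chem, physics, econ, bio).
Cell (student=stu024, student_grp=AE1, subject=physics) draws from the long row where student=stu024, student_grp=AE1 and subject=physics, which has score=634.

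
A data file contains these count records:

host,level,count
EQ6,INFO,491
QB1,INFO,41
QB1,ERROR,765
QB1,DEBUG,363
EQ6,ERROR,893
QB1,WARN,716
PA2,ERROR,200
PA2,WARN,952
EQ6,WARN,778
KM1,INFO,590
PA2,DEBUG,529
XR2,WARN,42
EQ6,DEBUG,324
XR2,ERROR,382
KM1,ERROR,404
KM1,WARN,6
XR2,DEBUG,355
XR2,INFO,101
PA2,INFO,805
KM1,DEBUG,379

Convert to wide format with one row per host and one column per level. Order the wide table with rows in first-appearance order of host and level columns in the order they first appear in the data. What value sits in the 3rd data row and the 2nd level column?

200

With rows in first-appearance order of host, row 3 is host=PA2. level columns in first-appearance order: INFO, ERROR, DEBUG, WARN; column 2 is ERROR.
Long rows with host=PA2, level=ERROR: count = 200.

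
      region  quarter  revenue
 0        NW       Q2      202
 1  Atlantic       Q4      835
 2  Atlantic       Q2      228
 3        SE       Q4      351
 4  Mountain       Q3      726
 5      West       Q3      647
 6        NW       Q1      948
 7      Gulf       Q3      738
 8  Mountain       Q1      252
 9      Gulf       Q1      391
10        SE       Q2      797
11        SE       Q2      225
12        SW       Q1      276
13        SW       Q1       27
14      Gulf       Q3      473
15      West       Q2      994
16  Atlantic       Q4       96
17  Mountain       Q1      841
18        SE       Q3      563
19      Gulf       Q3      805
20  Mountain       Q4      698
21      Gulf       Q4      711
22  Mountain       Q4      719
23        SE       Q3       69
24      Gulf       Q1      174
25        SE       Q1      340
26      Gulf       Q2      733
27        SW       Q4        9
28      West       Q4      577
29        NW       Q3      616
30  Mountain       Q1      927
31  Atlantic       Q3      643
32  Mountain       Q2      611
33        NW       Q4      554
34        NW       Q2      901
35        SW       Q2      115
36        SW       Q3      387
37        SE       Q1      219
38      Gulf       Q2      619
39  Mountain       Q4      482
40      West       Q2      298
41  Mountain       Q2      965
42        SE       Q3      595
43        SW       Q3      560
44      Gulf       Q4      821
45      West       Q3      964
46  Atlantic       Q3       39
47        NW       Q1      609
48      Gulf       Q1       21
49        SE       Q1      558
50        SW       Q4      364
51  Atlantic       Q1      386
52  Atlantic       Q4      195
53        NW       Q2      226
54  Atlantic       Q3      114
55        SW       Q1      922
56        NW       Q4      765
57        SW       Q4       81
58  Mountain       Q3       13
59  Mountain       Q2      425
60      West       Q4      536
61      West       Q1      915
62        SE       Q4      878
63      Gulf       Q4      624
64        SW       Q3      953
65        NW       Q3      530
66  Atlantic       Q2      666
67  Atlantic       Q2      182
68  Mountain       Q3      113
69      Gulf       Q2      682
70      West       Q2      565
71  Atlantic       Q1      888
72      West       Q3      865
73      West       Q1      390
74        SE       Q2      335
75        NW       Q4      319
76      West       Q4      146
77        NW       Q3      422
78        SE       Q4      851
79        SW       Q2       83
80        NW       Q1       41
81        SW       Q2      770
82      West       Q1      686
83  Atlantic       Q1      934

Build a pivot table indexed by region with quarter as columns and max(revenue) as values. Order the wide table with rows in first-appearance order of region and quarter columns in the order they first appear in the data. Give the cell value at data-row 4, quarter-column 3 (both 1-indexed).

726

With rows in first-appearance order of region, row 4 is region=Mountain. quarter columns in first-appearance order: Q2, Q4, Q3, Q1; column 3 is Q3.
Long rows with region=Mountain, quarter=Q3: max(726, 13, 113) = 726.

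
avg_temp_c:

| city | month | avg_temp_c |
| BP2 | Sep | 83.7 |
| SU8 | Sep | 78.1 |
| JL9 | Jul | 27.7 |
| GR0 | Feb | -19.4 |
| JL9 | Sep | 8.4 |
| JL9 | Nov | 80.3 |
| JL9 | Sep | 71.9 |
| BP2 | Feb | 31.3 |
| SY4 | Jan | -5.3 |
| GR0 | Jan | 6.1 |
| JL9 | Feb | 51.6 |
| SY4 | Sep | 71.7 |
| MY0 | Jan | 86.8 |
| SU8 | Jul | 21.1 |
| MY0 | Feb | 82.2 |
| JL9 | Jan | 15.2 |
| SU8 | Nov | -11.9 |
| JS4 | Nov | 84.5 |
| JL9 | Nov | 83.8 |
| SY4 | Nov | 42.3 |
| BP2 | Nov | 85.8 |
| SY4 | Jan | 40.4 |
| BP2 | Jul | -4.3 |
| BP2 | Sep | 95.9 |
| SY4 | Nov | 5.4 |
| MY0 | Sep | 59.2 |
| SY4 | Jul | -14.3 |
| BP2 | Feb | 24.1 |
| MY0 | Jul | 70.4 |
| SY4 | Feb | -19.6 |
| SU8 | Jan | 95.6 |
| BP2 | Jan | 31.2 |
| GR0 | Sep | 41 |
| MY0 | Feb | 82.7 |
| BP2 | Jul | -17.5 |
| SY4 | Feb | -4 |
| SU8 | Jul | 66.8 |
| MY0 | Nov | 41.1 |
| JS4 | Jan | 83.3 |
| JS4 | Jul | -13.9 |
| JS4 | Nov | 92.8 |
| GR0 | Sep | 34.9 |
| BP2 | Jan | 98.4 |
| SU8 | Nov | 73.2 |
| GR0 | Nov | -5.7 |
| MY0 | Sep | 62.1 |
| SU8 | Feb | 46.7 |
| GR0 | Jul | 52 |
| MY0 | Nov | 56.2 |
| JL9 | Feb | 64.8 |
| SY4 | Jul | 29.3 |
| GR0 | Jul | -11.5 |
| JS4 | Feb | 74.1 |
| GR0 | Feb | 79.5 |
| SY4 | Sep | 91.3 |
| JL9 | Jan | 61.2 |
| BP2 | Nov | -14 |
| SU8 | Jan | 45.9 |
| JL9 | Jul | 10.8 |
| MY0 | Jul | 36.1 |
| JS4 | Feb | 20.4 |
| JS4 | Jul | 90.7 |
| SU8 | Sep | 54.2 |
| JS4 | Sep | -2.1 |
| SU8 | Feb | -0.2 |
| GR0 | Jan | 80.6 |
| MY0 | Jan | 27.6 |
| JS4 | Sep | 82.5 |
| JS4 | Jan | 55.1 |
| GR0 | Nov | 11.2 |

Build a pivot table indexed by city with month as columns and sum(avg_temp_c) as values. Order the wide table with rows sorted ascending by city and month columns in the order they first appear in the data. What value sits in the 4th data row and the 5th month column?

138.4

With rows sorted ascending by city, row 4 is city=JS4. month columns in first-appearance order: Sep, Jul, Feb, Nov, Jan; column 5 is Jan.
Long rows with city=JS4, month=Jan: 83.3 + 55.1 = 138.4.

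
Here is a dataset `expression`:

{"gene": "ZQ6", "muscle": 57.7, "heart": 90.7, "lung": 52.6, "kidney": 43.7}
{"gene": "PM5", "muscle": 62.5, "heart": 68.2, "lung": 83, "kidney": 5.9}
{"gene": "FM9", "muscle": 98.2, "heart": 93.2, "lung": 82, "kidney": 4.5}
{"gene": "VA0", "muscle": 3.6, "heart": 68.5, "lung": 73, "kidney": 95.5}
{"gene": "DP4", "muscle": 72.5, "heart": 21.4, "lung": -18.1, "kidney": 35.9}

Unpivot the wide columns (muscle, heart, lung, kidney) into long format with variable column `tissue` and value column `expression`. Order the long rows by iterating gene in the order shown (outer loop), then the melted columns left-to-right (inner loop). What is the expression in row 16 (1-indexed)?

20 rows total (5 × 4). Row 16: index ⌊(16-1)/4⌋ = 3 into gene → VA0; (16-1) mod 4 = 3 into the melted columns → kidney.
So row 16 is (VA0, kidney, 95.5); expression = 95.5.

95.5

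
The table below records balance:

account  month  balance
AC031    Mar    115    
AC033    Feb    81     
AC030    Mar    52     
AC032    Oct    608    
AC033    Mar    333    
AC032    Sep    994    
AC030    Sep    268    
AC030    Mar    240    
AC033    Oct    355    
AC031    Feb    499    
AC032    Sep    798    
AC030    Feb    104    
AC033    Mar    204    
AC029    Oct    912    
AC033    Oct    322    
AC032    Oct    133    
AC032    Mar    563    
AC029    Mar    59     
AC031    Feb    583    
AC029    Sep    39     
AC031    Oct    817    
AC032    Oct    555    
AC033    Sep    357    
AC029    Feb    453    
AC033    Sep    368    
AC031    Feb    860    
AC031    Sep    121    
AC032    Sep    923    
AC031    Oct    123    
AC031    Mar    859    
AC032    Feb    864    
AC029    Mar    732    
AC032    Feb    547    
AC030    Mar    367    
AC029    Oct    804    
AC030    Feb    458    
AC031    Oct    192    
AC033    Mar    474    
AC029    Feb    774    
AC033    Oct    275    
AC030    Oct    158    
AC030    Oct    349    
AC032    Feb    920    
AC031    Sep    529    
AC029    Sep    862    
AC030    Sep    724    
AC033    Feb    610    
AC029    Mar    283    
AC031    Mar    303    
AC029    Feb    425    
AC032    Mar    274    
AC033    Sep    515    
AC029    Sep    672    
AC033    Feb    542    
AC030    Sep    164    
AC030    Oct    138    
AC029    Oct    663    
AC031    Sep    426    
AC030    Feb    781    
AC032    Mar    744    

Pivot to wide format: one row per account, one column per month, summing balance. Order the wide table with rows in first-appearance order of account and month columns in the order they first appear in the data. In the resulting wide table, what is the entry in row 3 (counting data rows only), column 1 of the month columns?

659

With rows in first-appearance order of account, row 3 is account=AC030. month columns in first-appearance order: Mar, Feb, Oct, Sep; column 1 is Mar.
Long rows with account=AC030, month=Mar: 52 + 240 + 367 = 659.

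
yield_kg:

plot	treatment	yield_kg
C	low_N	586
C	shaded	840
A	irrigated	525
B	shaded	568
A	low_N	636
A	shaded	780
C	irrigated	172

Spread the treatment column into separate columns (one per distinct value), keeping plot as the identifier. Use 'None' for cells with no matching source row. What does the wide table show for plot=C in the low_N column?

586

The long row with plot=C, treatment=low_N has yield_kg=586.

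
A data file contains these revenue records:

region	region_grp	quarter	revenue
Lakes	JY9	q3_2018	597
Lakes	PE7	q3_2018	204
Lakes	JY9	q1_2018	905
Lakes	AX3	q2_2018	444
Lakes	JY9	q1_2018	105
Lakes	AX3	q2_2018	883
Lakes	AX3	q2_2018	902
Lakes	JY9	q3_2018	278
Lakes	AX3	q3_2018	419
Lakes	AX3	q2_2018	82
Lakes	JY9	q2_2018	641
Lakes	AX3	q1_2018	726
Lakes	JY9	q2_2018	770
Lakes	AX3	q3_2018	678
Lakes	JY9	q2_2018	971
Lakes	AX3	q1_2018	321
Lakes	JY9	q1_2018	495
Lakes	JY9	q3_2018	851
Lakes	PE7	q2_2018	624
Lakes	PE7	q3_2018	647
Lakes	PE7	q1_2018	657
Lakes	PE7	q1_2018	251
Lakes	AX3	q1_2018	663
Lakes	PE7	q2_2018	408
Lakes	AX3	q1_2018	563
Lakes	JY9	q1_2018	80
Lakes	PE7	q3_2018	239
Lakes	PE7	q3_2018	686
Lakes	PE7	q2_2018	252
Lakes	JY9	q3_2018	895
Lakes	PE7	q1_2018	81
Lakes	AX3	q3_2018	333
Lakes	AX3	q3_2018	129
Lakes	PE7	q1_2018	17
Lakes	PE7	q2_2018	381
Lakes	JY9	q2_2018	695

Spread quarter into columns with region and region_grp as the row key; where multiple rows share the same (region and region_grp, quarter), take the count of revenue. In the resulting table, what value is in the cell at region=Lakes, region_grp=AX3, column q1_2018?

Rows with region=Lakes, region_grp=AX3 and quarter=q1_2018: revenue values are 726, 321, 663, 563.
4 rows match — count = 4.

4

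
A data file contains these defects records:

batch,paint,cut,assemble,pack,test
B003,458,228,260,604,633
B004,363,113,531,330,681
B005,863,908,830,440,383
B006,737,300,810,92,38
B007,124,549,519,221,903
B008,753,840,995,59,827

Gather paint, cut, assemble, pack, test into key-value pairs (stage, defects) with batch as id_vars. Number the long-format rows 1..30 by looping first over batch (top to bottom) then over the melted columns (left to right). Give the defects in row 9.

330

30 rows total (6 × 5). Row 9: index ⌊(9-1)/5⌋ = 1 into batch → B004; (9-1) mod 5 = 3 into the melted columns → pack.
So row 9 is (B004, pack, 330); defects = 330.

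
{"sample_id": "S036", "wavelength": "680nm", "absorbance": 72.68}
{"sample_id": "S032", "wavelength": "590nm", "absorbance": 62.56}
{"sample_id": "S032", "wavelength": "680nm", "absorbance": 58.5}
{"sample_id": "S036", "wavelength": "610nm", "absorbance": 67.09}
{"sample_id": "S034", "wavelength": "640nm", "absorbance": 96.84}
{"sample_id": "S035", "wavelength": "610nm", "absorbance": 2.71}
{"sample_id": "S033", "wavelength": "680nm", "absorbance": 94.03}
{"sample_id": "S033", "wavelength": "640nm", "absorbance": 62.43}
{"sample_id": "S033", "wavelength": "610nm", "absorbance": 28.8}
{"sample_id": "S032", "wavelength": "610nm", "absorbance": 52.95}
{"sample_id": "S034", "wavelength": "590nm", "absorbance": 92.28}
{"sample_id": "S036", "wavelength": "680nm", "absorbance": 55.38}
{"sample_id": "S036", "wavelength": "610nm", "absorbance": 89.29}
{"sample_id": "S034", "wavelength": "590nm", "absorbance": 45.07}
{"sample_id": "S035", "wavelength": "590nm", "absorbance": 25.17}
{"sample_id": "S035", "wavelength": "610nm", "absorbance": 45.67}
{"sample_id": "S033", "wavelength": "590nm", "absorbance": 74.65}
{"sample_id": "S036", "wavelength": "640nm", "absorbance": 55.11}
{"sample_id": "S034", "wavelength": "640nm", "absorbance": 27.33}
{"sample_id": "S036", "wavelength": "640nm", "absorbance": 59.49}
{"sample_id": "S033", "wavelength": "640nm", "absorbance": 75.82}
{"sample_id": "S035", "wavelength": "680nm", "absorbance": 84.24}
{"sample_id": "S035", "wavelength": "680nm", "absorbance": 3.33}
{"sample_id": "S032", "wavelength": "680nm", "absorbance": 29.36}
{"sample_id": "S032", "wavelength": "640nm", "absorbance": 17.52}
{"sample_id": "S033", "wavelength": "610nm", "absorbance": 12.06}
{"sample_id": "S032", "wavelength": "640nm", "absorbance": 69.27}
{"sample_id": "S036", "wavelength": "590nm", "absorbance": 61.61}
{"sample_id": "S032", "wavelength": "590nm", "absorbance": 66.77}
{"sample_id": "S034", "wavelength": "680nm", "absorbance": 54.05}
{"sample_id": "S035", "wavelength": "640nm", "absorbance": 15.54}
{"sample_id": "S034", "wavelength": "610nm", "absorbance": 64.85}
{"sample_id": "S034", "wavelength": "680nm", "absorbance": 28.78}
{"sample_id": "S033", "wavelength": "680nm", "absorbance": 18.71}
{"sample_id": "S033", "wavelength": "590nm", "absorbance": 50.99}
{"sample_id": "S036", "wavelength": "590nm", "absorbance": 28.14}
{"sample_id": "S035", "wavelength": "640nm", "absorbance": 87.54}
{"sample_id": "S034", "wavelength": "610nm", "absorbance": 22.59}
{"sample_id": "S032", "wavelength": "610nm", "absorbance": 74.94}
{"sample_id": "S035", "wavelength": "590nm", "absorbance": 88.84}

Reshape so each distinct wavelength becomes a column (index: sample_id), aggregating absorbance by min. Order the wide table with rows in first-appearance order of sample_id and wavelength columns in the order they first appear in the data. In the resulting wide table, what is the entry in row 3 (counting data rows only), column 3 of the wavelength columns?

22.59

With rows in first-appearance order of sample_id, row 3 is sample_id=S034. wavelength columns in first-appearance order: 680nm, 590nm, 610nm, 640nm; column 3 is 610nm.
Long rows with sample_id=S034, wavelength=610nm: min(64.85, 22.59) = 22.59.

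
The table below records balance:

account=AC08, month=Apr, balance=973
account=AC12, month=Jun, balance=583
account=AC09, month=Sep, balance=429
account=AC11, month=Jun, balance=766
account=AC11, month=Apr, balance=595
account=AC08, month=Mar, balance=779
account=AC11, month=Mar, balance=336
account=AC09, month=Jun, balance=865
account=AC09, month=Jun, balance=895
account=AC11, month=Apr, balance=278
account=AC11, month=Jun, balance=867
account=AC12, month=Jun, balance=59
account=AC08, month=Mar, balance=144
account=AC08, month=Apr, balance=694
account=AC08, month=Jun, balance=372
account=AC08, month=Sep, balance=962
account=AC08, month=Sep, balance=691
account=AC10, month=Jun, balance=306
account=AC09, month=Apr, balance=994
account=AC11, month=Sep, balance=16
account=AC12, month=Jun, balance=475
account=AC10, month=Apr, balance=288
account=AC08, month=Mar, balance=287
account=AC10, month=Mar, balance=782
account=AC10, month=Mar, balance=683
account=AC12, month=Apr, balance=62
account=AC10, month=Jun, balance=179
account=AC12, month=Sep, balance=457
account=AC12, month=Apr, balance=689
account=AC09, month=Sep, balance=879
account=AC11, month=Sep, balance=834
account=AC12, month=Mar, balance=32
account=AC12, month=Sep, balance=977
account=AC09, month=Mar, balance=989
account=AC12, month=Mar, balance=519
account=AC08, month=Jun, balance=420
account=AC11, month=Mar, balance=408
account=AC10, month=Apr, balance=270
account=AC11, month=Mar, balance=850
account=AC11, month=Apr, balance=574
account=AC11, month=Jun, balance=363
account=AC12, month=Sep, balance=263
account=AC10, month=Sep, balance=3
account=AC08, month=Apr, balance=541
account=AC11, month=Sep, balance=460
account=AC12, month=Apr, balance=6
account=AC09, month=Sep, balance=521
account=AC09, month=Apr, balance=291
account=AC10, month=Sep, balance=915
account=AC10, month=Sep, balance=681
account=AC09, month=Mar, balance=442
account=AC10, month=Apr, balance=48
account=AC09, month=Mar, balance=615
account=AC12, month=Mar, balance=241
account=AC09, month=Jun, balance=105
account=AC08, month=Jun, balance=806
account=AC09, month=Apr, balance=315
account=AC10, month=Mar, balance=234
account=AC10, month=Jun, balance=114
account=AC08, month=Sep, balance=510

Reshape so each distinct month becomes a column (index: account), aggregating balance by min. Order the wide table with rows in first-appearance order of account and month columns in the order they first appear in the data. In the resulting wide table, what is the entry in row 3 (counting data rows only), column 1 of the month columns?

291

With rows in first-appearance order of account, row 3 is account=AC09. month columns in first-appearance order: Apr, Jun, Sep, Mar; column 1 is Apr.
Long rows with account=AC09, month=Apr: min(994, 291, 315) = 291.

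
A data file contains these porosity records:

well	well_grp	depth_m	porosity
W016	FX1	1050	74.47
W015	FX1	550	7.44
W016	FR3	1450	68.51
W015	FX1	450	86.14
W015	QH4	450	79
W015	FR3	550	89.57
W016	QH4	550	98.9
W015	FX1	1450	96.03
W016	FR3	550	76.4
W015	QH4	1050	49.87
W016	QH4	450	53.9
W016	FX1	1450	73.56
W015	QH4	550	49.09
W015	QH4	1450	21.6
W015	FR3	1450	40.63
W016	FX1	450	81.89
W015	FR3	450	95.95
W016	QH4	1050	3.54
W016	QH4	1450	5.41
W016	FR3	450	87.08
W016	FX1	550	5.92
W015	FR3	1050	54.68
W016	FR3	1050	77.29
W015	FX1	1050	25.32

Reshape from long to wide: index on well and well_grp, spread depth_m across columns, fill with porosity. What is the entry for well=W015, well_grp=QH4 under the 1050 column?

49.87

Wide layout: rows indexed by well and well_grp, columns are the 4 distinct depth_m values (1050, 550, 1450, 450).
Cell (well=W015, well_grp=QH4, depth_m=1050) draws from the long row where well=W015, well_grp=QH4 and depth_m=1050, which has porosity=49.87.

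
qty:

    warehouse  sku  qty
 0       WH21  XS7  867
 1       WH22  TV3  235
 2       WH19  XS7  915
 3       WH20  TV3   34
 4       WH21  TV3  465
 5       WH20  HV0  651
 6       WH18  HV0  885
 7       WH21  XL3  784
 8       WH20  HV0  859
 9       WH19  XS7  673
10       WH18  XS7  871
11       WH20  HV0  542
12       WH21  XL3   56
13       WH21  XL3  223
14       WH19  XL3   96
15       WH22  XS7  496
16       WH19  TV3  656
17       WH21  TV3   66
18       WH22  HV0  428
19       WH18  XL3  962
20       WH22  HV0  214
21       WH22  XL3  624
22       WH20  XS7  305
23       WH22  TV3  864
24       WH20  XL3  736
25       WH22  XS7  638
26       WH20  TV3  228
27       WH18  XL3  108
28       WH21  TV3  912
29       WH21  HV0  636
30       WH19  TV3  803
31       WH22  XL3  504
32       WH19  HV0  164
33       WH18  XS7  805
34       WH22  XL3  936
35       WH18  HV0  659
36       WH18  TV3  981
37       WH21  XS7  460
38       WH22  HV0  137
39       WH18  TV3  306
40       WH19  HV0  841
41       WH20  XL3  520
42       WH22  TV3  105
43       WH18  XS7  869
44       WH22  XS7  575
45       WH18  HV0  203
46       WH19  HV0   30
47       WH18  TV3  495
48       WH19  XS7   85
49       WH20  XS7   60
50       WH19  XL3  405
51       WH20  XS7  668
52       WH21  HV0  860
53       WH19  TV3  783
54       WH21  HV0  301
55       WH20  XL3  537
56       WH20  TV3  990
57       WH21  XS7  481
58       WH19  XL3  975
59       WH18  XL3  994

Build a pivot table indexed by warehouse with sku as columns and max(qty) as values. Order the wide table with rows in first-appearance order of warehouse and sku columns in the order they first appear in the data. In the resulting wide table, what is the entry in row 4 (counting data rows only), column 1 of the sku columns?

668

With rows in first-appearance order of warehouse, row 4 is warehouse=WH20. sku columns in first-appearance order: XS7, TV3, HV0, XL3; column 1 is XS7.
Long rows with warehouse=WH20, sku=XS7: max(305, 60, 668) = 668.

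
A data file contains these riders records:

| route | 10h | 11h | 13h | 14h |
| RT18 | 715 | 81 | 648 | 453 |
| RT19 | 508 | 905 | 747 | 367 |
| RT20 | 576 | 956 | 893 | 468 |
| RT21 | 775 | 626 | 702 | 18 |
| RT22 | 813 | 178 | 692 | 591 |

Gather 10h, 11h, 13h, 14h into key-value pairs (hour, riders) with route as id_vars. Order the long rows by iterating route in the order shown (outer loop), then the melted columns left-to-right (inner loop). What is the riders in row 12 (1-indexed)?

468

20 rows total (5 × 4). Row 12: index ⌊(12-1)/4⌋ = 2 into route → RT20; (12-1) mod 4 = 3 into the melted columns → 14h.
So row 12 is (RT20, 14h, 468); riders = 468.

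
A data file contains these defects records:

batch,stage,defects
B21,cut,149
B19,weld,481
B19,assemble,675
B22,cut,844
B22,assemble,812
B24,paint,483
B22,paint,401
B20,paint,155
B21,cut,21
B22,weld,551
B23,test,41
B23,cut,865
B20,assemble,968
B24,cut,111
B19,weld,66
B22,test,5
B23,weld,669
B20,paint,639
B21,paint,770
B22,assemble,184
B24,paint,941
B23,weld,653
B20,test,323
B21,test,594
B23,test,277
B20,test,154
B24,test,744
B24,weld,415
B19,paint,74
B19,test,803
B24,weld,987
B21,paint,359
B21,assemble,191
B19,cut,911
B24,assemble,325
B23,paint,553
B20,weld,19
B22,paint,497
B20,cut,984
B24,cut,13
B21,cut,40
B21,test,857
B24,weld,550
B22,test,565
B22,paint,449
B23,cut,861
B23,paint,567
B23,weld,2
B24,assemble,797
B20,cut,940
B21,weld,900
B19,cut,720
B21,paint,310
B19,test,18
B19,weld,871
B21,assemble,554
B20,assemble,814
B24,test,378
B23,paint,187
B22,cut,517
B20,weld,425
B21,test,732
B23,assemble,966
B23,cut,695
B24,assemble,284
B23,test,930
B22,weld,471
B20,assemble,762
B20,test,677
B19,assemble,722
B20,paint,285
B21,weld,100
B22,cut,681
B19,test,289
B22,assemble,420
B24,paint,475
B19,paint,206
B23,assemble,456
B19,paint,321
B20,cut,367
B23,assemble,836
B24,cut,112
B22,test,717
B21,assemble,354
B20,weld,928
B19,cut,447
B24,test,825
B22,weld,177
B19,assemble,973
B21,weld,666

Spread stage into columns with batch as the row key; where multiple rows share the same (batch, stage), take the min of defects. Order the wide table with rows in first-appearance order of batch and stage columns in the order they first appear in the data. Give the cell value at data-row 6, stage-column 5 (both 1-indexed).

With rows in first-appearance order of batch, row 6 is batch=B23. stage columns in first-appearance order: cut, weld, assemble, paint, test; column 5 is test.
Long rows with batch=B23, stage=test: min(41, 277, 930) = 41.

41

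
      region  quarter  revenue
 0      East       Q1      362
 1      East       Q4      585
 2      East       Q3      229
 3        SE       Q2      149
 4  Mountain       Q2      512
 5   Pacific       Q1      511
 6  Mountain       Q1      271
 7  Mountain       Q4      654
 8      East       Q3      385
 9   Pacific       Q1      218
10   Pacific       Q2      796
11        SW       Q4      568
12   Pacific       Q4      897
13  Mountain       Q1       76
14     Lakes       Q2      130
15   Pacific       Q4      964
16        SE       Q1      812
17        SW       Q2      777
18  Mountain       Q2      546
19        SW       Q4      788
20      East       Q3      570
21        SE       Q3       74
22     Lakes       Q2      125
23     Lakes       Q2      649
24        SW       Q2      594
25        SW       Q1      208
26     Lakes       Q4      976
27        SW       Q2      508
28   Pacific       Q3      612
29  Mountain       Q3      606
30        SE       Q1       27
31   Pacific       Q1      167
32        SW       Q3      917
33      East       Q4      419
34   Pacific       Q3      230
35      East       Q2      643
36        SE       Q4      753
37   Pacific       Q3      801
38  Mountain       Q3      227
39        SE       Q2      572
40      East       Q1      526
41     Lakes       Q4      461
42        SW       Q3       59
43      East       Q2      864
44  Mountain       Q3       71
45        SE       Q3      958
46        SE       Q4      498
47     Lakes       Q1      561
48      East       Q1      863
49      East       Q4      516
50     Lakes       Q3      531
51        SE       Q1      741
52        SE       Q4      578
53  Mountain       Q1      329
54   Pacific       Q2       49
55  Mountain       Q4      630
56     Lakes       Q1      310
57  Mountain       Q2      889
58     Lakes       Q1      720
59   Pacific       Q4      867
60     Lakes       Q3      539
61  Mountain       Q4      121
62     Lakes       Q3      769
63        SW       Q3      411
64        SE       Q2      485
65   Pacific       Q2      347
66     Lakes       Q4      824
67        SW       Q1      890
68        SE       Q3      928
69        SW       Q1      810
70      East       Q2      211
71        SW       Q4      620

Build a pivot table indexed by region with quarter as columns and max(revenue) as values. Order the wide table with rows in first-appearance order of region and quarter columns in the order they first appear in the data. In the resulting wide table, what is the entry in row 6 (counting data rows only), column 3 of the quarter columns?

With rows in first-appearance order of region, row 6 is region=Lakes. quarter columns in first-appearance order: Q1, Q4, Q3, Q2; column 3 is Q3.
Long rows with region=Lakes, quarter=Q3: max(531, 539, 769) = 769.

769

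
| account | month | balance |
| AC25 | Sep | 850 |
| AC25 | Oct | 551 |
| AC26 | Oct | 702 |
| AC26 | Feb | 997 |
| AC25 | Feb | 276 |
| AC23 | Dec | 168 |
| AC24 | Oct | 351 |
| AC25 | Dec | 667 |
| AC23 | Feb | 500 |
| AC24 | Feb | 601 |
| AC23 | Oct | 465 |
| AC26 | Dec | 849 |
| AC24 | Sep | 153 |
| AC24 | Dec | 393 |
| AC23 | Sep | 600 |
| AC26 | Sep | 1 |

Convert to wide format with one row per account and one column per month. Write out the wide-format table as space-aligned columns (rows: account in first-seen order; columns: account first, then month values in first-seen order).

account  Sep  Oct  Feb  Dec
AC25     850  551  276  667
AC26     1    702  997  849
AC23     600  465  500  168
AC24     153  351  601  393

Columns: account plus the 4 distinct month values (Sep, Oct, Feb, Dec).
For example, row AC25 column Sep takes balance=850 from the long row (AC25, Sep).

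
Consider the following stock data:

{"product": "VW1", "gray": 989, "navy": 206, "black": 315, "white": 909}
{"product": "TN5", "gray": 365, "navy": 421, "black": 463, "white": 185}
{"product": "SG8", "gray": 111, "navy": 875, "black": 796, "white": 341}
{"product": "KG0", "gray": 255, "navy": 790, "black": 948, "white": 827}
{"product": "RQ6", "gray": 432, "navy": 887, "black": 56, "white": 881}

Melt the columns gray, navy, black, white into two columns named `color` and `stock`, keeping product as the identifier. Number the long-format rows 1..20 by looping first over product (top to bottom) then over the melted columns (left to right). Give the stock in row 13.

255

20 rows total (5 × 4). Row 13: index ⌊(13-1)/4⌋ = 3 into product → KG0; (13-1) mod 4 = 0 into the melted columns → gray.
So row 13 is (KG0, gray, 255); stock = 255.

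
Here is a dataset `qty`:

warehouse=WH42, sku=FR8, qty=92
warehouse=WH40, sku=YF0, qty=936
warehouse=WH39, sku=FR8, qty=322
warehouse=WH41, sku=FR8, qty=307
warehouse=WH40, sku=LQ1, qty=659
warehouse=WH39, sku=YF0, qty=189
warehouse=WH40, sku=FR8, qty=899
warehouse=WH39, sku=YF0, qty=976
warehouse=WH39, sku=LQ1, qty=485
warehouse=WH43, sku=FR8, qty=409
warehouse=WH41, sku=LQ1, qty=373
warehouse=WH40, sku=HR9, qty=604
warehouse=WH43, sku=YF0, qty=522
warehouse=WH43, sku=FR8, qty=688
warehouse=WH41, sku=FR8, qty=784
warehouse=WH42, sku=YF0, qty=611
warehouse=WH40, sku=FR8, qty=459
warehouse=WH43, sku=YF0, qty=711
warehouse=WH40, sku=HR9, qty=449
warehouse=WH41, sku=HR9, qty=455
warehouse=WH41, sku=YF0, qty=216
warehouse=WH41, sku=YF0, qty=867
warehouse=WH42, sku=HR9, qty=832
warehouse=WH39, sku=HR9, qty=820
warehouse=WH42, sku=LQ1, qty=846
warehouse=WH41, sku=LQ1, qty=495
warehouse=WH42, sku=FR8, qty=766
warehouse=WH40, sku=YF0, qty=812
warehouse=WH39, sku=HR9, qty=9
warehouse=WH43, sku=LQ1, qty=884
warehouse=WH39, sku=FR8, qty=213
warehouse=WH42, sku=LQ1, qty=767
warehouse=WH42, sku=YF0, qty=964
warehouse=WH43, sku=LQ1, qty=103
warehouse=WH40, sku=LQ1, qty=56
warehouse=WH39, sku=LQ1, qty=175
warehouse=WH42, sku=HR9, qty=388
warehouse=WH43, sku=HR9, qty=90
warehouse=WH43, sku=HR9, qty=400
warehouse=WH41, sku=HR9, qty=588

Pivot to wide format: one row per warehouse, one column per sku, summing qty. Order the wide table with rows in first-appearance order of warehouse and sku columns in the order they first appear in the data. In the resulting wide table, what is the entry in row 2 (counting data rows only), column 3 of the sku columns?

715

With rows in first-appearance order of warehouse, row 2 is warehouse=WH40. sku columns in first-appearance order: FR8, YF0, LQ1, HR9; column 3 is LQ1.
Long rows with warehouse=WH40, sku=LQ1: 659 + 56 = 715.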